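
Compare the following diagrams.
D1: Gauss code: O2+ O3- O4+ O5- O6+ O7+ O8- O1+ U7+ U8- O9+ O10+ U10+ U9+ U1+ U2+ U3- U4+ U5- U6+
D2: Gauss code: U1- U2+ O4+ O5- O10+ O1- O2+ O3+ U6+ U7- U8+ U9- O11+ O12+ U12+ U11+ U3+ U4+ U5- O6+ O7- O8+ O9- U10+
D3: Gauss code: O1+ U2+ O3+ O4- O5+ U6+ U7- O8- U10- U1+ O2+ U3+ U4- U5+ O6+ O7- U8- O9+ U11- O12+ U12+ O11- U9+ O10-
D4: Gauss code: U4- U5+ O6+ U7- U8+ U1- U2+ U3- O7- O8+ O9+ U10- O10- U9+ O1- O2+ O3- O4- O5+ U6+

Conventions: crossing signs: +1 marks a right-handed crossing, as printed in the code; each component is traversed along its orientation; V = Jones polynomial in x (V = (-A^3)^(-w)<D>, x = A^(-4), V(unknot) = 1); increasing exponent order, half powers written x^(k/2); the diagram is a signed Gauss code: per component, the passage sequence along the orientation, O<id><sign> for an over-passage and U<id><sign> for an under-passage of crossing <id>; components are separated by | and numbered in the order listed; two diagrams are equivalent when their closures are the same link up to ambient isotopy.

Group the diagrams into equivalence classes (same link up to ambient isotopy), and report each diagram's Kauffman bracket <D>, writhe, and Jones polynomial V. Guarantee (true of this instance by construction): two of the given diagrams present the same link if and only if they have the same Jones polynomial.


classes: {D1, D2, D3, D4}
V(D1) = 1  [10 crossings, <D> = A^12, w = +4]
D2 (bracket A^12; 12 crossings at w = +4): V = 1
D3 (bracket A^6; 12 crossings at w = +2): V = 1
V(D4) = 1  [10 crossings, <D> = 1, w = 0]
note: all 4 diagrams share one V(x), hence one class


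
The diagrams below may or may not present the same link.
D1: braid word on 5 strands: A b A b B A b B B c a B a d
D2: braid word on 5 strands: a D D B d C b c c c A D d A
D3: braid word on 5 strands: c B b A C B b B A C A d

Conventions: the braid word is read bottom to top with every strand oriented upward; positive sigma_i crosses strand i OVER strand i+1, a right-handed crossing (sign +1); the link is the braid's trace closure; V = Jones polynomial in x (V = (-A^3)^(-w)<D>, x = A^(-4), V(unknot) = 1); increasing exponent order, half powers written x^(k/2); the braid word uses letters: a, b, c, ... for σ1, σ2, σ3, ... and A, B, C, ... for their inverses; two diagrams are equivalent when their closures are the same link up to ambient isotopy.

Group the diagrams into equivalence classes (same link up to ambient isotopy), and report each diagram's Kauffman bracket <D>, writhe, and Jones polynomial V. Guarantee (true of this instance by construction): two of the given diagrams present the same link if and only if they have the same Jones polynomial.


classes: {D1} | {D2} | {D3}
V(D1) = 1  [14 crossings, <D> = 1, w = 0]
D2 (bracket -A^-16 + A^-12 + A^-4; 14 crossings at w = 0): V = x + x^3 - x^4
V(D3) = -x^-4 + x^-3 + x^-1  [12 crossings, <D> = A^-8 + 1 - A^4, w = -4]
note: 3 classes among 3 diagrams; unequal V(x) rules out equality


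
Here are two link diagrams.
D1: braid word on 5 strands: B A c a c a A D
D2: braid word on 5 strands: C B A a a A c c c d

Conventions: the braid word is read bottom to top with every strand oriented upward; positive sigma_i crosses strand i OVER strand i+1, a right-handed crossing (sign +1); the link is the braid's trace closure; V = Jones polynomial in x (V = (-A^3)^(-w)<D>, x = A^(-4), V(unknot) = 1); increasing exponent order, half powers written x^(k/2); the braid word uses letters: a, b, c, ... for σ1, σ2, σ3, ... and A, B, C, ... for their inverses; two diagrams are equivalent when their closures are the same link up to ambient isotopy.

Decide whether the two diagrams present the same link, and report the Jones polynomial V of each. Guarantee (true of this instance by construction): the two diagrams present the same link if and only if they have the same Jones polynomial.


equivalent: yes
V(D1) = 1 + x + x^2 + x^3  (w 0, c 8, <D> = A^-12 + A^-8 + A^-4 + 1)
V(D2) = 1 + x + x^2 + x^3  [10 crossings, <D> = A^-6 + A^-2 + A^2 + A^6, w = +2]
key observation: from 8 to 10 crossings by R-moves: one link, two diagrams


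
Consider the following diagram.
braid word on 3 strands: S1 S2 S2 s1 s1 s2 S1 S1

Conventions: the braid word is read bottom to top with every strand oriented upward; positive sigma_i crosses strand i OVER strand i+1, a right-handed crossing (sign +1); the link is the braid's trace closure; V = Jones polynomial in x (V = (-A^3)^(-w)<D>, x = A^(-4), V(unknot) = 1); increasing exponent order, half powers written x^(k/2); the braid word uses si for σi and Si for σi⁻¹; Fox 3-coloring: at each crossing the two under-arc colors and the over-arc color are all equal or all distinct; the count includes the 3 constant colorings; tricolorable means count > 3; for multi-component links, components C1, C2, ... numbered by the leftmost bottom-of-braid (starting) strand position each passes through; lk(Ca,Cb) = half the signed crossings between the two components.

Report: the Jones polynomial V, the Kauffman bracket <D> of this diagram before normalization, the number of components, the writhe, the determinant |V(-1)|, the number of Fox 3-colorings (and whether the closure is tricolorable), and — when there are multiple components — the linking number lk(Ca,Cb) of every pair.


V(x) = x^-5 - 2x^-4 + 2x^-3 - 2x^-2 + 2x^-1 - 1 + x
bracket: A^-10 - A^-6 + 2A^-2 - 2A^2 + 2A^6 - 2A^10 + A^14, w = -2
1 component, writhe -2, over 8 crossings
det 11, colorings 3 of 3^8 — not tricolorable
observation: w = -2 shifts under R1 moves; the (-A^3)^(2) factor cancels that in V


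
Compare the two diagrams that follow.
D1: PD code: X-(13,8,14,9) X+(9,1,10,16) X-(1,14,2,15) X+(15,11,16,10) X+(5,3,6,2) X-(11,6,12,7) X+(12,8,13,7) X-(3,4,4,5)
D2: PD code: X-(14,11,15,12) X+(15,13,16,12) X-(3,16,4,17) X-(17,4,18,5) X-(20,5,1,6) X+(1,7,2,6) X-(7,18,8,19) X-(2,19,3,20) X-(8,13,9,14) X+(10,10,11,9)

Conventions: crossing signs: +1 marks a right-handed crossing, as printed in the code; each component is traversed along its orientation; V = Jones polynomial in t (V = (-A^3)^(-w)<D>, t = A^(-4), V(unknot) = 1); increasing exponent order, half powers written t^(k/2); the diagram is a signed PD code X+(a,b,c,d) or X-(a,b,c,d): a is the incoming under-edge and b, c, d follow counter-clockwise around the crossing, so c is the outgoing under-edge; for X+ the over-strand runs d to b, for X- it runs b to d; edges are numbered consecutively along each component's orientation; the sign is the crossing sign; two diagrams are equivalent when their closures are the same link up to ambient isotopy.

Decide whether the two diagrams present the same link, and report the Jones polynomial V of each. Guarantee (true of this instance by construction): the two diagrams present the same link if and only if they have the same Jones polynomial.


same link: no
V(D1) = t^-2 - t^-1 + 1 - t + t^2  [8 crossings, <D> = A^-8 - A^-4 + 1 - A^4 + A^8, w = 0]
D2 (bracket A^-8 + 1 - A^4; 10 crossings at w = -4): V = -t^-4 + t^-3 + t^-1
note: comparing 2 Jones polynomials yields 2 groups


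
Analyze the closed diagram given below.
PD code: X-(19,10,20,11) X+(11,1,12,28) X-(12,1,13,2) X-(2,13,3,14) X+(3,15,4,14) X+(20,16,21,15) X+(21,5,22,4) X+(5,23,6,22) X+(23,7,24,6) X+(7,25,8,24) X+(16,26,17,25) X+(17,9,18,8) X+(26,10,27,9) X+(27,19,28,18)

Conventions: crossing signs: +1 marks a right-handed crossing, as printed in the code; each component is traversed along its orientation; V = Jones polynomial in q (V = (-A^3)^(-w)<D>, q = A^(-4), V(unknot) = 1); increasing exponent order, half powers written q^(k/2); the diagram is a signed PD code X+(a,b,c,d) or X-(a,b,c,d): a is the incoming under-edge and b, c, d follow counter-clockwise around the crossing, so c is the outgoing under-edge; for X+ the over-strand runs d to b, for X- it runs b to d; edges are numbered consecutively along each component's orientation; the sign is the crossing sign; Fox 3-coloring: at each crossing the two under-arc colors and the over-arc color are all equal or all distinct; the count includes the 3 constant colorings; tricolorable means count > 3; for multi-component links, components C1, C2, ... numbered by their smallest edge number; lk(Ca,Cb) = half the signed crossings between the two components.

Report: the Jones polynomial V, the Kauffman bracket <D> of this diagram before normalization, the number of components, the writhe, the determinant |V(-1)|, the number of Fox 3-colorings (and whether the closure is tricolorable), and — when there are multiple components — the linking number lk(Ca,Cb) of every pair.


V = q^3 + q^5 - q^6 + q^7 - q^8 + q^9 - q^10
<D> = -A^-16 + A^-12 - A^-8 + A^-4 - 1 + A^4 + A^12 (w = +8)
1 component over 14 crossings, w = +8
3 Fox colorings among 3^14, |V(-1)| = 7: not tricolorable
why: the span of V is 7, forcing >= 7 crossings in any diagram


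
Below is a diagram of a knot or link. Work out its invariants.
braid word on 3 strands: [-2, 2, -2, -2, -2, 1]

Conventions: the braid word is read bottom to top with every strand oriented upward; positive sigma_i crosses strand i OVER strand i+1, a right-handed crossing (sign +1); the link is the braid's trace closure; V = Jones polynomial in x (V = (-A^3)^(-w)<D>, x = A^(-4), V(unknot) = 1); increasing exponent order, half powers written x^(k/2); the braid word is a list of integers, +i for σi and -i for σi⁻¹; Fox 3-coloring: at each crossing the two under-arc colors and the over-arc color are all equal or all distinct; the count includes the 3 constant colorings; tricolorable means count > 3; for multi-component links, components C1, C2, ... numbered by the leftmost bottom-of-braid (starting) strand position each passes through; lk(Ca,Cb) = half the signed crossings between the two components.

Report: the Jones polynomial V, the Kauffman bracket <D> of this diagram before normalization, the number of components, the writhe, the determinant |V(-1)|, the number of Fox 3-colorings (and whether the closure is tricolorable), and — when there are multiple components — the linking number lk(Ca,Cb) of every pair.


V(x) = -x^-4 + x^-3 + x^-1
bracket: A^-2 + A^6 - A^10, w = -2
1 component, writhe -2, over 6 crossings
det 3, colorings 9 of 3^6 — tricolorable
observation: det 3 = |V(-1)|; divisible by 3, so tricolorable


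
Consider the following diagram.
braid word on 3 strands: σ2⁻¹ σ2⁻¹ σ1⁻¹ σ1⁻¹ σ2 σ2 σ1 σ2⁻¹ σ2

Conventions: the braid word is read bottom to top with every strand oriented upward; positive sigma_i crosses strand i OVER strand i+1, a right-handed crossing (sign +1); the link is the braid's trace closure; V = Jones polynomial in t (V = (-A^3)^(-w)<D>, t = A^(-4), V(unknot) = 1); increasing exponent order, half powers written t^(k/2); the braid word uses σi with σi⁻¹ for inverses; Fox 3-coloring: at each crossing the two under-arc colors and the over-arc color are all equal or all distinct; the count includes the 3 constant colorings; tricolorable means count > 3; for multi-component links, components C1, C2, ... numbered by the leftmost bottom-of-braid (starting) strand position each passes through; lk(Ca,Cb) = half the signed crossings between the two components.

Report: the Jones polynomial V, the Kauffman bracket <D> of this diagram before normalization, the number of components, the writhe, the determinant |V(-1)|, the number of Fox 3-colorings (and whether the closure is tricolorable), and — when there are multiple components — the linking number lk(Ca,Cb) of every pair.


V(t) = t^(-7/2) - 2t^(-5/2) + t^(-3/2) - 2t^(-1/2) + t^(1/2) - t^(3/2)
bracket: A^-9 - A^-5 + 2A^-1 - A^3 + 2A^7 - A^11, w = -1
2 components, writhe -1, over 9 crossings
lk(C1,C2) = 0
det 8, colorings 3 of 3^9 — not tricolorable
observation: inverse pairs cancel, leaving σ2⁻¹ σ2⁻¹ σ1⁻¹ σ1⁻¹ σ2 σ2 σ1


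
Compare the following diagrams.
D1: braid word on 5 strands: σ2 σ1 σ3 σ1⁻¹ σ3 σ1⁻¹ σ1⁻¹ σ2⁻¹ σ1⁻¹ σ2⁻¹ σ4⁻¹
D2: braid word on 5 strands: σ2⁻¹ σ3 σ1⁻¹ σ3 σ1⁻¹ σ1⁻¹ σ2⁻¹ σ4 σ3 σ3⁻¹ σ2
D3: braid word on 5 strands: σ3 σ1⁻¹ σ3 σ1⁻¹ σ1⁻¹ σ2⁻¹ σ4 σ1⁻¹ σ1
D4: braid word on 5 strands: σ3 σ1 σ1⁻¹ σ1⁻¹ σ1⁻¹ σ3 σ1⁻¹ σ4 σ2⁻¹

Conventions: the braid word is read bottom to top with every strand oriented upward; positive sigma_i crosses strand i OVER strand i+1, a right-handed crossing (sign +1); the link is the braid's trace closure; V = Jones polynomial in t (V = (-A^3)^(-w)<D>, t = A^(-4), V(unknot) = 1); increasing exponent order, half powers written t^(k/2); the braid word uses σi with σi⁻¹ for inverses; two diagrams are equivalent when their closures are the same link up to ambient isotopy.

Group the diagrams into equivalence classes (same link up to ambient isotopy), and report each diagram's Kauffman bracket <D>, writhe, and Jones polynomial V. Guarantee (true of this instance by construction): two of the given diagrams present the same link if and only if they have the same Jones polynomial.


equivalence classes: {D1, D2, D3, D4}
D1 (bracket A^-15 + 2A^-7 - A^-3 + A - A^5; 11 crossings at w = -3): V = t^(-7/2) - t^(-5/2) + t^(-3/2) - 2t^(-1/2) - t^(3/2)
V(D2) = t^(-7/2) - t^(-5/2) + t^(-3/2) - 2t^(-1/2) - t^(3/2)  (w -1, c 11, <D> = A^-9 + 2A^-1 - A^3 + A^7 - A^11)
V(D3) = t^(-7/2) - t^(-5/2) + t^(-3/2) - 2t^(-1/2) - t^(3/2)  [9 crossings, <D> = A^-9 + 2A^-1 - A^3 + A^7 - A^11, w = -1]
D4 (bracket A^-9 + 2A^-1 - A^3 + A^7 - A^11; 9 crossings at w = -1): V = t^(-7/2) - t^(-5/2) + t^(-3/2) - 2t^(-1/2) - t^(3/2)
observation: all 4 diagrams share one V(t), hence one class


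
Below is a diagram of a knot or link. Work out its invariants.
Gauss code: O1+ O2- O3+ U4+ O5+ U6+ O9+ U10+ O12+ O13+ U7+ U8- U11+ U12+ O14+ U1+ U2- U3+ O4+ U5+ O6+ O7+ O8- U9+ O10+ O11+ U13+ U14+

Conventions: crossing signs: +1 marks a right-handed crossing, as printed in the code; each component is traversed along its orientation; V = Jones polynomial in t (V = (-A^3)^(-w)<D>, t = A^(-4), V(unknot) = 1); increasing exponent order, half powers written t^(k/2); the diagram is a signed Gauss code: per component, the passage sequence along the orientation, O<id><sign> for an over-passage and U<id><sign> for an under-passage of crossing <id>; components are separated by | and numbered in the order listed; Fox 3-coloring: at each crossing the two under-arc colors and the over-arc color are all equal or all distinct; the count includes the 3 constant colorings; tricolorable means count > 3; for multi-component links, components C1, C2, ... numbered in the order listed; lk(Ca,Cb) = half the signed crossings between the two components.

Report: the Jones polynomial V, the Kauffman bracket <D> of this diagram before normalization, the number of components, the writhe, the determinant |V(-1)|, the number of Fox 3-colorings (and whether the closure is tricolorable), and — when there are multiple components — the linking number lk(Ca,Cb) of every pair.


V = t^4 + t^6 - t^7 + t^8 - t^9 + t^10 - t^11 + t^12 - t^13
<D> = -A^-22 + A^-18 - A^-14 + A^-10 - A^-6 + A^-2 - A^2 + A^6 + A^14 (w = +10)
1 component over 14 crossings, w = +10
9 Fox colorings among 3^14, |V(-1)| = 9: tricolorable
why: w = +10 shifts under R1 moves; the (-A^3)^(-10) factor cancels that in V


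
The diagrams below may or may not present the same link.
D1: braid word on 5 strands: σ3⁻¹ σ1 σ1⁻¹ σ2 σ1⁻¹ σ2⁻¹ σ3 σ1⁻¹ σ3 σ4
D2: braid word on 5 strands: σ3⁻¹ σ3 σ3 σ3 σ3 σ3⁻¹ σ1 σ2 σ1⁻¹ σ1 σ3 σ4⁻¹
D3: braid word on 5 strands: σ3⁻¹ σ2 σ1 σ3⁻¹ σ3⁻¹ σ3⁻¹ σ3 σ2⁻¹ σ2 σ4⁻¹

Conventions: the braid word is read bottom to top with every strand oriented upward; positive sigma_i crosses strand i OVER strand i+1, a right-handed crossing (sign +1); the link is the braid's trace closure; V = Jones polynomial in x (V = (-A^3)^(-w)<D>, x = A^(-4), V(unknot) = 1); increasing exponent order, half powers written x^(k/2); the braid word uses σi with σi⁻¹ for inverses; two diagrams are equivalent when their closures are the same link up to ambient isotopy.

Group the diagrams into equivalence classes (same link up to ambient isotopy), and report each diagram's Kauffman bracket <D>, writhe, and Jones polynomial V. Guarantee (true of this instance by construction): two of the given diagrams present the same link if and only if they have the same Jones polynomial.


grouping into links: {D1} | {D2} | {D3}
V(D1) = 1  (w 0, c 10, <D> = 1)
V(D2) = x + x^3 - x^4  (w +4, c 12, <D> = -A^-4 + 1 + A^8)
V(D3) = -x^-4 + x^-3 + x^-1  [10 crossings, <D> = A^-2 + A^6 - A^10, w = -2]
why: V(x) takes 3 values over 3 diagrams, fixing the grouping


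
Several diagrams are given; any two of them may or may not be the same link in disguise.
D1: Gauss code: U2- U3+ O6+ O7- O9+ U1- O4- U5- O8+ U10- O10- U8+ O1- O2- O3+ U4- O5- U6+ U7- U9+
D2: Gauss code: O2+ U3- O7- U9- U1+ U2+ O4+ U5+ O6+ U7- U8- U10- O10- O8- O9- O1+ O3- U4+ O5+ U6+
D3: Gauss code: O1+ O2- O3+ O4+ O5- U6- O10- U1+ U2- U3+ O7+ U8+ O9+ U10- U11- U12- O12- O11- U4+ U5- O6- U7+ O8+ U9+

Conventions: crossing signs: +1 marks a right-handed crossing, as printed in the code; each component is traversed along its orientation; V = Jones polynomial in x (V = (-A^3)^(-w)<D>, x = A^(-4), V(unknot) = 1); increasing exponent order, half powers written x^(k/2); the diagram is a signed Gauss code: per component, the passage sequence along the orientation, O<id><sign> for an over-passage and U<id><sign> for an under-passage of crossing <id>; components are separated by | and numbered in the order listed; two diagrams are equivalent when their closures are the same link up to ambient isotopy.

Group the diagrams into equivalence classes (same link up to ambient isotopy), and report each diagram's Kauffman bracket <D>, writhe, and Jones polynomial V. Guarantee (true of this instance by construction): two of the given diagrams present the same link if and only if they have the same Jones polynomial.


classes: {D1} | {D2, D3}
V(D1) = -x^-4 + x^-3 + x^-1  [10 crossings, <D> = A^-2 + A^6 - A^10, w = -2]
V(D2) = x^-1 - 1 + 2x - 2x^2 + 2x^3 - 2x^4 + x^5  (w 0, c 10, <D> = A^-20 - 2A^-16 + 2A^-12 - 2A^-8 + 2A^-4 - 1 + A^4)
D3 (bracket A^-20 - 2A^-16 + 2A^-12 - 2A^-8 + 2A^-4 - 1 + A^4; 12 crossings at w = 0): V = x^-1 - 1 + 2x - 2x^2 + 2x^3 - 2x^4 + x^5
note: 2 classes among 3 diagrams; unequal V(x) rules out equality


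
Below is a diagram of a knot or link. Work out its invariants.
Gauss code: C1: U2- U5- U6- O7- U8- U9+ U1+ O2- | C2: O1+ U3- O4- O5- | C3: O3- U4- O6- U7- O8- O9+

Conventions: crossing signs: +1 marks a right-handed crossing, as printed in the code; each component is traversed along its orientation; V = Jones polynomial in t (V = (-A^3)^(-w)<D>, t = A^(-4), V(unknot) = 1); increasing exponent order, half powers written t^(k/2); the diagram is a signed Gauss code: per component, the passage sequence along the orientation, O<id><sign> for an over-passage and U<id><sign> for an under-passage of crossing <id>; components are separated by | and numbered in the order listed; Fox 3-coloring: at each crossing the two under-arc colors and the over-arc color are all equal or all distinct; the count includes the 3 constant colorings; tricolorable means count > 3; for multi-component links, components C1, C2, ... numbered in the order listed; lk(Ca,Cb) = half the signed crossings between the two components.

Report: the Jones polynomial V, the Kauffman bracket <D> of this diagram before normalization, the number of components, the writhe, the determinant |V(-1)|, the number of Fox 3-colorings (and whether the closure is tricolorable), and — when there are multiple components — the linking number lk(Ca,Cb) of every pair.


V = t^-5 + 2t^-3 + t^-1
<D> = -A^-11 - 2A^-3 - A^5 (w = -5)
3 components over 9 crossings, w = -5
lk(C1,C2): 0
lk(C1,C3) = -1
linking number lk(C2,C3) = -1
3 Fox colorings among 3^9, |V(-1)| = 4: not tricolorable
why: span 4 respects span(V) <= c + mu - 1 = 11 for this 3-component diagram


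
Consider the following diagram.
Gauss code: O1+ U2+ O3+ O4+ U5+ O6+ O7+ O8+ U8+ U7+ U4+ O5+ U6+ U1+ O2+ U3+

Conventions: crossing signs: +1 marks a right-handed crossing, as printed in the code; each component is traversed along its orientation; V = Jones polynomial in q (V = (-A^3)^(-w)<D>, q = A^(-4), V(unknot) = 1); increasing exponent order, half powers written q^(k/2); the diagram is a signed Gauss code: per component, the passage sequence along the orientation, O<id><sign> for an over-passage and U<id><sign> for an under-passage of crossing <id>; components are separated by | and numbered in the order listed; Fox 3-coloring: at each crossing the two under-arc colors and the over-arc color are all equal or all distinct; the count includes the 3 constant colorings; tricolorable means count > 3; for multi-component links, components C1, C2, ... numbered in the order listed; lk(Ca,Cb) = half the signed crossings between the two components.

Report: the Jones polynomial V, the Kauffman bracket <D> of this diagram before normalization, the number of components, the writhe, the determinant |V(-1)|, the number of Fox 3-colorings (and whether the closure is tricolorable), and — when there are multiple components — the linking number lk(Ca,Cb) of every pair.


Jones polynomial: V(q) = q^2 + 2q^4 - 2q^5 + q^6 - 2q^7 + q^8
<D> = A^-8 - 2A^-4 + 1 - 2A^4 + 2A^8 + A^16; writhe +8
components 1, writhe +8 (8 crossings)
3-colorings: 27 of 3^8, det 9 — tricolorable
note: det 9 = |V(-1)|; divisible by 3, so tricolorable


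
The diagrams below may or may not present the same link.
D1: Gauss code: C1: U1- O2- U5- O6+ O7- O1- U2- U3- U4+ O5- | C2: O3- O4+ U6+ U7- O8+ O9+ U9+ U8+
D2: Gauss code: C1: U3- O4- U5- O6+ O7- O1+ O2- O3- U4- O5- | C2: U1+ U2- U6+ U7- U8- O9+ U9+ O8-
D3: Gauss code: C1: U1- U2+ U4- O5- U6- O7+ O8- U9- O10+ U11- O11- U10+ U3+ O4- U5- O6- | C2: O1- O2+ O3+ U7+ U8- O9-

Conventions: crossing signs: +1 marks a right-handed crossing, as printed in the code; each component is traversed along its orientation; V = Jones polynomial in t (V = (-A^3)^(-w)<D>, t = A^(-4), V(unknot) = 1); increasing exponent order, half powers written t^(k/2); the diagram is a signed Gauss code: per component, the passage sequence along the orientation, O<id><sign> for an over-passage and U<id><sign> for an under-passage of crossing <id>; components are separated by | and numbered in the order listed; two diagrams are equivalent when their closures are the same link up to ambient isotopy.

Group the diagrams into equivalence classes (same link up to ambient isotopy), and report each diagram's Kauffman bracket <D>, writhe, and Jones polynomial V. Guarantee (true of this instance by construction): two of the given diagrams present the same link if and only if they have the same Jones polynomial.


grouping into links: {D1, D2, D3}
V(D1) = t^(-9/2) - t^(-5/2) - t^(-3/2) - t^(-1/2)  (w -1, c 9, <D> = A^-1 + A^3 + A^7 - A^15)
V(D2) = t^(-9/2) - t^(-5/2) - t^(-3/2) - t^(-1/2)  (w -3, c 9, <D> = A^-7 + A^-3 + A - A^9)
V(D3) = t^(-9/2) - t^(-5/2) - t^(-3/2) - t^(-1/2)  [11 crossings, <D> = A^-7 + A^-3 + A - A^9, w = -3]
why: one V(t) for all 3 diagrams — one class (guaranteed)


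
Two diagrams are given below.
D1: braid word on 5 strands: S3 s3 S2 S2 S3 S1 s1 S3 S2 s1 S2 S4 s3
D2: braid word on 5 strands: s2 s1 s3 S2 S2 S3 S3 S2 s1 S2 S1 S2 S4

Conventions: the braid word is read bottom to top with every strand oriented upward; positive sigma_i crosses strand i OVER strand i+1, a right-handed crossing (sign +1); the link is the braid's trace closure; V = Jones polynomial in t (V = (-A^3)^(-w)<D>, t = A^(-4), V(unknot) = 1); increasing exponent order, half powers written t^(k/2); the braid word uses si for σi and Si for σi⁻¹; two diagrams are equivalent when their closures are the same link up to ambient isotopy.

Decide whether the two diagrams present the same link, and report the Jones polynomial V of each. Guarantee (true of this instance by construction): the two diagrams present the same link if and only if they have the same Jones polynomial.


same link: yes
V(D1) = -t^(-15/2) + 2t^(-13/2) - 2t^(-11/2) + 2t^(-9/2) - 3t^(-7/2) + t^(-5/2) - t^(-3/2)  [13 crossings, <D> = A^-9 - A^-5 + 3A^-1 - 2A^3 + 2A^7 - 2A^11 + A^15, w = -5]
V(D2) = -t^(-15/2) + 2t^(-13/2) - 2t^(-11/2) + 2t^(-9/2) - 3t^(-7/2) + t^(-5/2) - t^(-3/2)  (w -5, c 13, <D> = A^-9 - A^-5 + 3A^-1 - 2A^3 + 2A^7 - 2A^11 + A^15)
note: Markov moves rewrite D1 (13 crossings) into D2 (13)


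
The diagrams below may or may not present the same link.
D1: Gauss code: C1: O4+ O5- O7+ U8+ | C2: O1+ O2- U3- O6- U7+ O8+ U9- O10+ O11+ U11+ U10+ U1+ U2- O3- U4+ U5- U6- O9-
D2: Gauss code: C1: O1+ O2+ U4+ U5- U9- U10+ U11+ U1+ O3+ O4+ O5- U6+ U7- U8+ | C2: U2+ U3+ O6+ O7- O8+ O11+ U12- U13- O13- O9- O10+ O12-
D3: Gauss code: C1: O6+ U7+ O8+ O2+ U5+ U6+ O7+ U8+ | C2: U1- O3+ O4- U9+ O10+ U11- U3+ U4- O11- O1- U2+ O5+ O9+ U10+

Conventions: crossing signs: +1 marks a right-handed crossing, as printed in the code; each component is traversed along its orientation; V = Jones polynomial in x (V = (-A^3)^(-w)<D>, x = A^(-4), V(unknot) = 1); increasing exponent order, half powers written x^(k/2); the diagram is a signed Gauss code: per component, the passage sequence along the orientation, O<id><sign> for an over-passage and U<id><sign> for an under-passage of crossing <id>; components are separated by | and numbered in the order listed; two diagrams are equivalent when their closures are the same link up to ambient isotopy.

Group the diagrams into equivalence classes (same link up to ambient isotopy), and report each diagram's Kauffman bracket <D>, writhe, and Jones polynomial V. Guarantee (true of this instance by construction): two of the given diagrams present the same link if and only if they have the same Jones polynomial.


classes: {D1} | {D2} | {D3}
V(D1) = x^(-7/2) - x^(-5/2) + x^(-3/2) - 2x^(-1/2) - x^(3/2)  [11 crossings, <D> = A^-3 + 2A^5 - A^9 + A^13 - A^17, w = +1]
V(D2) = -x^(3/2) - x^(7/2) + x^(9/2) - x^(11/2)  (w +3, c 13, <D> = A^-13 - A^-9 + A^-5 + A^3)
V(D3) = -x^(3/2) - 2x^(7/2) + x^(9/2) - x^(11/2) + x^(13/2)  (w +5, c 11, <D> = -A^-11 + A^-7 - A^-3 + 2A + A^9)
insight: comparing 3 Jones polynomials yields 3 groups


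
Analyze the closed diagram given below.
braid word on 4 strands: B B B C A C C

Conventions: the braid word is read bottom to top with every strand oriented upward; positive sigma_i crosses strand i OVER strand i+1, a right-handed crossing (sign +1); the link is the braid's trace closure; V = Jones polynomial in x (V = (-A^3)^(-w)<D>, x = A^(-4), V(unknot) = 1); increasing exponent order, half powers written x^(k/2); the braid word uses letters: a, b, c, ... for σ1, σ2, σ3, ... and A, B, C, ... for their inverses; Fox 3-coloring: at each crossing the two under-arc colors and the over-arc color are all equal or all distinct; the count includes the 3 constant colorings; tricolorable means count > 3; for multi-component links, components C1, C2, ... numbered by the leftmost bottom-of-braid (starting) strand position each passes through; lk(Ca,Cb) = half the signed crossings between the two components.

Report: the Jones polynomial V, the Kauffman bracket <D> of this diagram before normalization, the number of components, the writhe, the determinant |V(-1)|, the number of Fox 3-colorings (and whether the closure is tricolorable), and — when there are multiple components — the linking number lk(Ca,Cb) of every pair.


Jones polynomial: V(x) = x^-8 - 2x^-7 + x^-6 - 2x^-5 + 2x^-4 + x^-2
<D> = -A^-13 - 2A^-5 + 2A^-1 - A^3 + 2A^7 - A^11; writhe -7
components 1, writhe -7 (7 crossings)
3-colorings: 27 of 3^7, det 9 — tricolorable
note: det 9 = |V(-1)|; divisible by 3, so tricolorable


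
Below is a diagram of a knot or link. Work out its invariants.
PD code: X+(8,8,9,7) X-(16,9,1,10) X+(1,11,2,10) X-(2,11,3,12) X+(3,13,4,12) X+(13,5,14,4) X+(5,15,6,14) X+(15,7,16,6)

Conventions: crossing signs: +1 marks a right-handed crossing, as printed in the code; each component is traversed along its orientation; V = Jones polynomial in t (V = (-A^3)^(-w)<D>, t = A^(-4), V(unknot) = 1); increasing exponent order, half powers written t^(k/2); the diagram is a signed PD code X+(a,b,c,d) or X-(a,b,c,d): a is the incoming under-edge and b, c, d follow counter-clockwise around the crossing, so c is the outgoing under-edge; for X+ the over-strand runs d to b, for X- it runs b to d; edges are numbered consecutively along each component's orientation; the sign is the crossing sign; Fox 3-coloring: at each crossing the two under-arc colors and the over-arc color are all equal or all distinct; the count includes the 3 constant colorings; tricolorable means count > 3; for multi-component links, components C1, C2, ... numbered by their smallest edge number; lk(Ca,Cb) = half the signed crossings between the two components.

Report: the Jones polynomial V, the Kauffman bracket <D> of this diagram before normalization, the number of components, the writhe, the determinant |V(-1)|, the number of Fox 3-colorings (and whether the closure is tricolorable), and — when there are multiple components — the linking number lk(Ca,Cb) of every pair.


V = t + t^3 - t^4
<D> = -A^-4 + 1 + A^8 (w = +4)
1 component over 8 crossings, w = +4
9 Fox colorings among 3^8, |V(-1)| = 3: tricolorable
why: V spans 3 powers of t: at least 3 crossings in any diagram


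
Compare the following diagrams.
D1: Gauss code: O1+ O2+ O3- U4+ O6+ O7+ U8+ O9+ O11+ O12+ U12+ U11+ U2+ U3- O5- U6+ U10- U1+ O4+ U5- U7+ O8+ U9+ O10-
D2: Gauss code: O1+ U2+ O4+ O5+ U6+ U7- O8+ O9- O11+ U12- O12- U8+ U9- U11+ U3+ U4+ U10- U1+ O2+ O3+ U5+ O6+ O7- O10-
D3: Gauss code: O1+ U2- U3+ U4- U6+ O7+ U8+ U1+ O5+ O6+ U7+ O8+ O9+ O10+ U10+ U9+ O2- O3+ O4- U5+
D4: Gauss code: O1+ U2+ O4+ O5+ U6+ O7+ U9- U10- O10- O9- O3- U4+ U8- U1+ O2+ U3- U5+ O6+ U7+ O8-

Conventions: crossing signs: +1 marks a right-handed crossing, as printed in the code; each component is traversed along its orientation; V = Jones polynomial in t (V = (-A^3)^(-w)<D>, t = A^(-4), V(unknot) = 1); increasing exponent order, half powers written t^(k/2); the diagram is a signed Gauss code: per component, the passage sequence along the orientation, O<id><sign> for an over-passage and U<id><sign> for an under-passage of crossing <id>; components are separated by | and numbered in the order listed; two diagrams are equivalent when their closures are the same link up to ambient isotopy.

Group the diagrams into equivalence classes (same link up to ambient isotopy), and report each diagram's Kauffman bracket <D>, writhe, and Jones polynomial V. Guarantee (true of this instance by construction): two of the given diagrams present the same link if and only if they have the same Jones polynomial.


classes: {D1, D3, D4} | {D2}
V(D1) = t - t^2 + 2t^3 - t^4 + t^5 - t^6  [12 crossings, <D> = -A^-6 + A^-2 - A^2 + 2A^6 - A^10 + A^14, w = +6]
V(D2) = t + t^3 - t^4  [12 crossings, <D> = -A^-4 + 1 + A^8, w = +4]
D3 (bracket -A^-6 + A^-2 - A^2 + 2A^6 - A^10 + A^14; 10 crossings at w = +6): V = t - t^2 + 2t^3 - t^4 + t^5 - t^6
V(D4) = t - t^2 + 2t^3 - t^4 + t^5 - t^6  (w +2, c 10, <D> = -A^-18 + A^-14 - A^-10 + 2A^-6 - A^-2 + A^2)
note: V(t) takes 2 values over 4 diagrams, fixing the grouping


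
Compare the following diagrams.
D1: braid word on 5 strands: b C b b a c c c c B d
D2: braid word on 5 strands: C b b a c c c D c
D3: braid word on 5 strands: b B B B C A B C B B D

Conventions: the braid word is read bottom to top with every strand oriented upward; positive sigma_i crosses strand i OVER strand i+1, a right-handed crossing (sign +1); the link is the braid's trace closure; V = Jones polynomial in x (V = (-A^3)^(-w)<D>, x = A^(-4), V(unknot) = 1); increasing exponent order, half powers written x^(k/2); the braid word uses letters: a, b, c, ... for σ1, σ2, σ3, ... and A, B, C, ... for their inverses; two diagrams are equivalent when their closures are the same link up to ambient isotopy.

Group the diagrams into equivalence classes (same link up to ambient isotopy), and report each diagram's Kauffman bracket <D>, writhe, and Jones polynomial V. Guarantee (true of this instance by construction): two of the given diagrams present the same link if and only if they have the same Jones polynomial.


grouping into links: {D1, D2} | {D3}
V(D1) = -x^(3/2) - 2x^(7/2) + x^(9/2) - x^(11/2) + x^(13/2)  (w +7, c 11, <D> = -A^-5 + A^-1 - A^3 + 2A^7 + A^15)
D2 (bracket -A^-11 + A^-7 - A^-3 + 2A + A^9; 9 crossings at w = +5): V = -x^(3/2) - 2x^(7/2) + x^(9/2) - x^(11/2) + x^(13/2)
D3 (bracket A^-17 + A^-9 - A^-5 + A^-1 - A^3 + A^7; 11 crossings at w = -9): V = -x^(-17/2) + x^(-15/2) - x^(-13/2) + x^(-11/2) - x^(-9/2) - x^(-5/2)
why: 2 values of V(x) split the 3 diagrams


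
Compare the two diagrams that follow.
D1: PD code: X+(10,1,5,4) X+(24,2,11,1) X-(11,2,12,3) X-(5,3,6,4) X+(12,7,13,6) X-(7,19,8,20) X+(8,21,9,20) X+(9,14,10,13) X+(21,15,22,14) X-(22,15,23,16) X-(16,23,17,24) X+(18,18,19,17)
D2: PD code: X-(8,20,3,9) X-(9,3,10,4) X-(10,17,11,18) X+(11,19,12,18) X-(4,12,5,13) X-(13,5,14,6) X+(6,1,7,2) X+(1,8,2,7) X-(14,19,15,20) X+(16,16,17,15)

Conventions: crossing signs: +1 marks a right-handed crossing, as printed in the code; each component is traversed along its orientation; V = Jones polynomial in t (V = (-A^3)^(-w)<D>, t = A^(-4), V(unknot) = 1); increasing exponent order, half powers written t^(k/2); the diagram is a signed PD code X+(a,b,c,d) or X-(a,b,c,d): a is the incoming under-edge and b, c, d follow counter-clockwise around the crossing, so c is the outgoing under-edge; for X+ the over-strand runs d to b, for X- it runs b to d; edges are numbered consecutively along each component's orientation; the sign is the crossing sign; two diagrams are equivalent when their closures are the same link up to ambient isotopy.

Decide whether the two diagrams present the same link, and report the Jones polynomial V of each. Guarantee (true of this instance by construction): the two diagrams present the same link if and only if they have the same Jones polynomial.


same link: no
V(D1) = 1 + t + t^2 + t^3  [12 crossings, <D> = A^-6 + A^-2 + A^2 + A^6, w = +2]
V(D2) = t^-5 - t^-4 + 2t^-3 - t^-2 + 2t^-1 + t  (w -2, c 10, <D> = A^-10 + 2A^-2 - A^2 + 2A^6 - A^10 + A^14)
note: 2 classes among 2 diagrams; unequal V(t) rules out equality


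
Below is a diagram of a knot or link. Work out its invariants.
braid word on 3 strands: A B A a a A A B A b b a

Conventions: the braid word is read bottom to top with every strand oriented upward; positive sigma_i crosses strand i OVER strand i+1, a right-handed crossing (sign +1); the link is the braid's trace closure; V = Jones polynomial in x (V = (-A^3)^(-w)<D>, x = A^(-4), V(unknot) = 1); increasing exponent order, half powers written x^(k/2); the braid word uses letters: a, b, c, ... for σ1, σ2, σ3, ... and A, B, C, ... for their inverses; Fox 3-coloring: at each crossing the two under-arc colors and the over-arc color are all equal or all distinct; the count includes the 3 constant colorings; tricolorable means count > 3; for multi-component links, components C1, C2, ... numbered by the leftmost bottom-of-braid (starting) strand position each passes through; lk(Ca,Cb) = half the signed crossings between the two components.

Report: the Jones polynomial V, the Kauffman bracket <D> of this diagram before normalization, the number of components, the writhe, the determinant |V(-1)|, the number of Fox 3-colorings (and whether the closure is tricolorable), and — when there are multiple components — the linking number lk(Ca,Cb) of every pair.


V = 1
<D> = A^-6 (w = -2)
1 component over 12 crossings, w = -2
3 Fox colorings among 3^12, |V(-1)| = 1: not tricolorable
why: det 1 = |V(-1)|; not divisible by 3, so not tricolorable


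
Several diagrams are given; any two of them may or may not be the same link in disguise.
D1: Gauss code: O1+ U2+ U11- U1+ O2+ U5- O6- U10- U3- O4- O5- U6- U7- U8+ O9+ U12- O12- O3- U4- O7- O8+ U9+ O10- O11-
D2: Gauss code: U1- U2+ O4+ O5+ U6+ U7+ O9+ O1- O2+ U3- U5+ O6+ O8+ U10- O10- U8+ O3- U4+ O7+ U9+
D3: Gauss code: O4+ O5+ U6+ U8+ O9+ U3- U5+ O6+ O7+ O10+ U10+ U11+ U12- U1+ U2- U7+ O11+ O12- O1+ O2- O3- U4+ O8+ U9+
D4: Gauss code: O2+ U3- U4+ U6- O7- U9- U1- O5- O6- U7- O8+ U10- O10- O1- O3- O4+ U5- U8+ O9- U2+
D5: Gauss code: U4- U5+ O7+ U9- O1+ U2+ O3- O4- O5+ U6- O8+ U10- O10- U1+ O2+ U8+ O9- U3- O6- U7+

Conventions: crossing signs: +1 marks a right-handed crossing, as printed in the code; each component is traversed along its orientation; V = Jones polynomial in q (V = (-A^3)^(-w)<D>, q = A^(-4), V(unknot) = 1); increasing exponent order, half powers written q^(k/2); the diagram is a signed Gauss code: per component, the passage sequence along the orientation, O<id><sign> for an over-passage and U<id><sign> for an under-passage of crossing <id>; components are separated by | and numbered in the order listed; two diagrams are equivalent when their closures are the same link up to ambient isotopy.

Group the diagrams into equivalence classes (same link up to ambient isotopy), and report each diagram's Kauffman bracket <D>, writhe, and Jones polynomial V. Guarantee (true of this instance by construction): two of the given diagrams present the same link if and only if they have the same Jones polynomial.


equivalence classes: {D1, D4} | {D2, D3} | {D5}
D1 (bracket A^-8 - A^-4 + 2 - A^4 + A^8 - A^12; 12 crossings at w = -4): V = -q^-6 + q^-5 - q^-4 + 2q^-3 - q^-2 + q^-1
V(D2) = q - q^2 + 2q^3 - q^4 + q^5 - q^6  [10 crossings, <D> = -A^-12 + A^-8 - A^-4 + 2 - A^4 + A^8, w = +4]
V(D3) = q - q^2 + 2q^3 - q^4 + q^5 - q^6  [12 crossings, <D> = -A^-6 + A^-2 - A^2 + 2A^6 - A^10 + A^14, w = +6]
D4 (bracket A^-8 - A^-4 + 2 - A^4 + A^8 - A^12; 10 crossings at w = -4): V = -q^-6 + q^-5 - q^-4 + 2q^-3 - q^-2 + q^-1
V(D5) = -q^-3 + 2q^-2 - 2q^-1 + 3 - 2q + 2q^2 - q^3  [10 crossings, <D> = -A^-12 + 2A^-8 - 2A^-4 + 3 - 2A^4 + 2A^8 - A^12, w = 0]
observation: comparing 5 Jones polynomials yields 3 groups


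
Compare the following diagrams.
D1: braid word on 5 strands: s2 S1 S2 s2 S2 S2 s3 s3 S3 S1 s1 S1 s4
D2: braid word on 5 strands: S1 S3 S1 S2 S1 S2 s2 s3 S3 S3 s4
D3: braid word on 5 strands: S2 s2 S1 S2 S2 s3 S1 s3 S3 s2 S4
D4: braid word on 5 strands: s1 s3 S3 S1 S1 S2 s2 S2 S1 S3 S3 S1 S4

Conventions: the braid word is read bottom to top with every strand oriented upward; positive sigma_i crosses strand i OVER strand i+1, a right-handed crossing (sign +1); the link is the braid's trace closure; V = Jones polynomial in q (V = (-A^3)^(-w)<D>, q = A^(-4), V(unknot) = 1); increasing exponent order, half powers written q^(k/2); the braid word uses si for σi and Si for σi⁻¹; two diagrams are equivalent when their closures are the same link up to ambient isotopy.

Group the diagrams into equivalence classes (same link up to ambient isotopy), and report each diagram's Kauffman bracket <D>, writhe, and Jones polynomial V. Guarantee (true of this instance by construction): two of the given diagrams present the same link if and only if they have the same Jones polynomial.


equivalence classes: {D1, D3} | {D2, D4}
D1 (bracket A^-1 - A^3 + A^7 + A^15; 13 crossings at w = -1): V = -q^(-9/2) - q^(-5/2) + q^(-3/2) - q^(-1/2)
V(D2) = q^(-13/2) - q^(-11/2) + q^(-9/2) - 2q^(-7/2) - q^(-3/2)  (w -5, c 11, <D> = A^-9 + 2A^-1 - A^3 + A^7 - A^11)
V(D3) = -q^(-9/2) - q^(-5/2) + q^(-3/2) - q^(-1/2)  [11 crossings, <D> = A^-7 - A^-3 + A + A^9, w = -3]
V(D4) = q^(-13/2) - q^(-11/2) + q^(-9/2) - 2q^(-7/2) - q^(-3/2)  (w -7, c 13, <D> = A^-15 + 2A^-7 - A^-3 + A - A^5)
key observation: 2 values of V(q) split the 4 diagrams


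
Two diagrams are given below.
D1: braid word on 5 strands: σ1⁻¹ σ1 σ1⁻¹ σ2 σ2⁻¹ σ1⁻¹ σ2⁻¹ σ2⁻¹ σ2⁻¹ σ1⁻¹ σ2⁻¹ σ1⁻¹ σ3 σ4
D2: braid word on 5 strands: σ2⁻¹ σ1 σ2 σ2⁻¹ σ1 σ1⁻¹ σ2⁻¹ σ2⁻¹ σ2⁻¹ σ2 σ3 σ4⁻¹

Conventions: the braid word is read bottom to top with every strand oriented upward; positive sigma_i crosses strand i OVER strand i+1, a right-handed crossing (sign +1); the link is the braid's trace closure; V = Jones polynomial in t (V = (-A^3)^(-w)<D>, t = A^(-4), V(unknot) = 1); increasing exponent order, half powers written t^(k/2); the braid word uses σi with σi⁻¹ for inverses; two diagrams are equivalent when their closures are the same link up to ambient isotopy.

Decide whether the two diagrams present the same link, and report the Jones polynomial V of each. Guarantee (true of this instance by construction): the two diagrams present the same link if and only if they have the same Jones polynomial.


same link: no
V(D1) = -t^-10 + t^-9 - t^-8 + t^-7 - t^-6 + t^-5 + t^-3  [14 crossings, <D> = A^-6 + A^2 - A^6 + A^10 - A^14 + A^18 - A^22, w = -6]
V(D2) = -t^-4 + t^-3 + t^-1  [12 crossings, <D> = A^-2 + A^6 - A^10, w = -2]
insight: comparing 2 Jones polynomials yields 2 groups
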